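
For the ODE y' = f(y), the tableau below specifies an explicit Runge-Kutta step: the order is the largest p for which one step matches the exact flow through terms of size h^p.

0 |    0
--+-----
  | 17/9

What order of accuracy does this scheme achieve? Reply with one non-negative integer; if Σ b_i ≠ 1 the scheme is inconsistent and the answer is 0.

0

b = (17/9)
c = (0)
Σ b_i: 17/9·1 = 17/9 ≠ 1 ⇒ order 0.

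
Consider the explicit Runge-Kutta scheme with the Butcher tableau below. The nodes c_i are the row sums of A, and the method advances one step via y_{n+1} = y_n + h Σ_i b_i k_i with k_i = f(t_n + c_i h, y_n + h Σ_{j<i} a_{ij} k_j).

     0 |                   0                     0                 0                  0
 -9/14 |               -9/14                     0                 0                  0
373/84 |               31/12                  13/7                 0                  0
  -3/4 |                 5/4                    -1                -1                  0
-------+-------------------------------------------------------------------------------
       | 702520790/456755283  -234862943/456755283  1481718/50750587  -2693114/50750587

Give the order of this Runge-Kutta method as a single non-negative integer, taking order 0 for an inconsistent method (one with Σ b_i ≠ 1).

3

b = (702520790/456755283, -234862943/456755283, 1481718/50750587, -2693114/50750587)
c = (0, -9/14, 373/84, -3/4)
Ac = (0, 0, -117/98, -319/84)
Σ b_i: 702520790/456755283·1 + (-234862943/456755283)·1 + 1481718/50750587·1 + (-2693114/50750587)·1 = 1 ✓
b·c: (-234862943/456755283)·(-9/14) + 1481718/50750587·373/84 + (-2693114/50750587)·(-3/4) = 1/2 ✓
b·c²: (-234862943/456755283)·81/196 + 1481718/50750587·139129/7056 + (-2693114/50750587)·9/16 = 1/3 ✓
b·Ac: 1481718/50750587·(-117/98) + (-2693114/50750587)·(-319/84) = 1/6 ✓
b·c³: (-234862943/456755283)·(-729/2744) + 1481718/50750587·51895117/592704 + (-2693114/50750587)·(-27/64) = 138905605609/51156591696 ≠ 1/4 ⇒ order 3.
b·(c∘Ac): 1481718/50750587·(-14547/2744) + (-2693114/50750587)·319/112 = -6086083459/19894230104 ≠ 1/8
b·Ac²: 1481718/50750587·1053/1372 + (-2693114/50750587)·(-142045/7056) = 27897679723/25578295848 ≠ 1/12
b·A²c: (-2693114/50750587)·117/98 = -157547169/2486778763 ≠ 1/24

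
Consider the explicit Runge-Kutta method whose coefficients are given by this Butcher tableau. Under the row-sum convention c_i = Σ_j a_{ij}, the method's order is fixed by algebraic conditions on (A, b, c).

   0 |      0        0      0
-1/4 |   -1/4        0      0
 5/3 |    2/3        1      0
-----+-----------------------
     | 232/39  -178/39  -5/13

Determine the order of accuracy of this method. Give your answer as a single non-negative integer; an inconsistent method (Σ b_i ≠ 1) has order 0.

2

b = (232/39, -178/39, -5/13)
c = (0, -1/4, 5/3)
Ac = (0, 0, -1/4)
Σ b_i: 232/39·1 + (-178/39)·1 + (-5/13)·1 = 1 ✓
b·c: (-178/39)·(-1/4) + (-5/13)·5/3 = 1/2 ✓
b·c²: (-178/39)·1/16 + (-5/13)·25/9 = -1267/936 ≠ 1/3 ⇒ order 2.
b·Ac: (-5/13)·(-1/4) = 5/52 ≠ 1/6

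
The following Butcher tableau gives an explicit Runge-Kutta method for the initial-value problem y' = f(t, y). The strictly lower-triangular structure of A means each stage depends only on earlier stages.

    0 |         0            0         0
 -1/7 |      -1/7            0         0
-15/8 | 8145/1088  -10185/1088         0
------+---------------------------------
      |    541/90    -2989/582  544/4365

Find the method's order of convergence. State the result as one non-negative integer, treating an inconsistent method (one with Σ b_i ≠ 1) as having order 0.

3

b = (541/90, -2989/582, 544/4365)
c = (0, -1/7, -15/8)
Ac = (0, 0, 1455/1088)
Σ b_i: 541/90·1 + (-2989/582)·1 + 544/4365·1 = 1 ✓
b·c: (-2989/582)·(-1/7) + 544/4365·(-15/8) = 1/2 ✓
b·c²: (-2989/582)·1/49 + 544/4365·225/64 = 1/3 ✓
b·Ac: 544/4365·1455/1088 = 1/6 ✓; 3 stages ⇒ order 3.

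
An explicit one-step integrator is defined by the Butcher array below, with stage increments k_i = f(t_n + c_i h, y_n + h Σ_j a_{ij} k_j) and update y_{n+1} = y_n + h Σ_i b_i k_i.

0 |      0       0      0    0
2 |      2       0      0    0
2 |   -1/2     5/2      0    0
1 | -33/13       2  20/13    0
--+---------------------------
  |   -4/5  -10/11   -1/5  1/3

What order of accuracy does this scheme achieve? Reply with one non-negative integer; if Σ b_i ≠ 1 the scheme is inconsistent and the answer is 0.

0

b = (-4/5, -10/11, -1/5, 1/3)
c = (0, 2, 2, 1)
Ac = (0, 0, 5, 92/13)
Σ b_i: (-4/5)·1 + (-10/11)·1 + (-1/5)·1 + 1/3·1 = -52/33 ≠ 1 ⇒ order 0.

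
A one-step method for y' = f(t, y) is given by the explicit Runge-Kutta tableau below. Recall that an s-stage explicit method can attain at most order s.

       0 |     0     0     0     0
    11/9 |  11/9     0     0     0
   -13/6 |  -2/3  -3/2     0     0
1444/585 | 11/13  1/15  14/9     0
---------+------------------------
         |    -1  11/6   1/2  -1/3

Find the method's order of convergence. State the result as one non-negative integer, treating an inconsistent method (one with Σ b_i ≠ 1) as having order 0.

1

b = (-1, 11/6, 1/2, -1/3)
c = (0, 11/9, -13/6, 1444/585)
Ac = (0, 0, -11/6, -148/45)
Σ b_i: (-1)·1 + 11/6·1 + 1/2·1 + (-1/3)·1 = 1 ✓
b·c: 11/6·11/9 + 1/2·(-13/6) + (-1/3)·1444/585 = 87/260 ≠ 1/2 ⇒ order 1.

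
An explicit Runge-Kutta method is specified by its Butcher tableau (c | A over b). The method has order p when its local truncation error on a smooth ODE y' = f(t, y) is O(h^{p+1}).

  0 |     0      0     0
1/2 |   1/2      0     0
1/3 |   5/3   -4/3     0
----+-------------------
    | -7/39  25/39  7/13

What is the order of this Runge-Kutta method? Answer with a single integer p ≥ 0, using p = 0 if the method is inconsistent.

b = (-7/39, 25/39, 7/13)
c = (0, 1/2, 1/3)
Ac = (0, 0, -2/3)
Σ b_i: (-7/39)·1 + 25/39·1 + 7/13·1 = 1 ✓
b·c: 25/39·1/2 + 7/13·1/3 = 1/2 ✓
b·c²: 25/39·1/4 + 7/13·1/9 = 103/468 ≠ 1/3 ⇒ order 2.
b·Ac: 7/13·(-2/3) = -14/39 ≠ 1/6

2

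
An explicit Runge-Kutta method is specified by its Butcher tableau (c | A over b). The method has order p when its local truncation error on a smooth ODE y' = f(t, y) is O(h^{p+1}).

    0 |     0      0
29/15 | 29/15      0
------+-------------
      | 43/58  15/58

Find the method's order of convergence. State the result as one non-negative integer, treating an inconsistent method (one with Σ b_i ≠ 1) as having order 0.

2

b = (43/58, 15/58)
c = (0, 29/15)
Σ b_i: 43/58·1 + 15/58·1 = 1 ✓
b·c: 15/58·29/15 = 1/2 ✓; 2 stages ⇒ order 2.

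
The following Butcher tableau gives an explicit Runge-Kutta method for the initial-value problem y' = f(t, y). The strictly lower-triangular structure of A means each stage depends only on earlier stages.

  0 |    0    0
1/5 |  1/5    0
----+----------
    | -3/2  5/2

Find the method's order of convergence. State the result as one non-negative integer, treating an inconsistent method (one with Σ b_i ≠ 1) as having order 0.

b = (-3/2, 5/2)
c = (0, 1/5)
Σ b_i: (-3/2)·1 + 5/2·1 = 1 ✓
b·c: 5/2·1/5 = 1/2 ✓; 2 stages ⇒ order 2.

2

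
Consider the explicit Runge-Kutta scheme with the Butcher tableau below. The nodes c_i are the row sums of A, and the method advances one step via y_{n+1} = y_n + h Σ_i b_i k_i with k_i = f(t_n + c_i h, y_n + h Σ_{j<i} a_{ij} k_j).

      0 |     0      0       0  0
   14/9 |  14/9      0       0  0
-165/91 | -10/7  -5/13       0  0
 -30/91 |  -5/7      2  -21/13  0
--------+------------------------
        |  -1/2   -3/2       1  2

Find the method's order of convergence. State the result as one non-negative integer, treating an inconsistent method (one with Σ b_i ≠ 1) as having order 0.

b = (-1/2, -3/2, 1, 2)
c = (0, 14/9, -165/91, -30/91)
Ac = (0, 0, -70/117, 9187/1521)
Σ b_i: (-1/2)·1 + (-3/2)·1 + 1·1 + 2·1 = 1 ✓
b·c: (-3/2)·14/9 + 1·(-165/91) + 2·(-30/91) = -1312/273 ≠ 1/2 ⇒ order 1.

1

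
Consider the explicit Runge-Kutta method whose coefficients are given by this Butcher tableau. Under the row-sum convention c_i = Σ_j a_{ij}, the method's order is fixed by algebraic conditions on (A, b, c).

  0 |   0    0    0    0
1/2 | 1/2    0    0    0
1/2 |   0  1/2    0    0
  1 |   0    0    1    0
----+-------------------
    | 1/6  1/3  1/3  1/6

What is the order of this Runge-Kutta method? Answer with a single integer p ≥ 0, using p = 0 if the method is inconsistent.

4

b = (1/6, 1/3, 1/3, 1/6)
c = (0, 1/2, 1/2, 1)
Ac = (0, 0, 1/4, 1/2)
Σ b_i: 1/6·1 + 1/3·1 + 1/3·1 + 1/6·1 = 1 ✓
b·c: 1/3·1/2 + 1/3·1/2 + 1/6·1 = 1/2 ✓
b·c²: 1/3·1/4 + 1/3·1/4 + 1/6·1 = 1/3 ✓
b·Ac: 1/3·1/4 + 1/6·1/2 = 1/6 ✓
b·c³: 1/3·1/8 + 1/3·1/8 + 1/6·1 = 1/4 ✓
b·(c∘Ac): 1/3·1/8 + 1/6·1/2 = 1/8 ✓
b·Ac²: 1/3·1/8 + 1/6·1/4 = 1/12 ✓
b·A²c: 1/6·1/4 = 1/24 ✓; 4 stages ⇒ order 4.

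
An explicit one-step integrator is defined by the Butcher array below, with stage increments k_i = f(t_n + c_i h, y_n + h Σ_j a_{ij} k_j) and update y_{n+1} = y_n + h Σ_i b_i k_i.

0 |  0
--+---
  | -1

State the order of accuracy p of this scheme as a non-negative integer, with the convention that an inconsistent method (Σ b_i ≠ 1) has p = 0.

b = (-1)
c = (0)
Σ b_i: (-1)·1 = -1 ≠ 1 ⇒ order 0.

0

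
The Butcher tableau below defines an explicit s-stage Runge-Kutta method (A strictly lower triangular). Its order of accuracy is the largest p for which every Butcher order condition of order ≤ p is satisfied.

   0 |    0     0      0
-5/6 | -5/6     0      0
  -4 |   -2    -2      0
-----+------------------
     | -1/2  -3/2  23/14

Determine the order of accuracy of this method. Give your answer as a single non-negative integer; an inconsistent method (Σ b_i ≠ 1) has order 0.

b = (-1/2, -3/2, 23/14)
c = (0, -5/6, -4)
Ac = (0, 0, 5/3)
Σ b_i: (-1/2)·1 + (-3/2)·1 + 23/14·1 = -5/14 ≠ 1 ⇒ order 0.

0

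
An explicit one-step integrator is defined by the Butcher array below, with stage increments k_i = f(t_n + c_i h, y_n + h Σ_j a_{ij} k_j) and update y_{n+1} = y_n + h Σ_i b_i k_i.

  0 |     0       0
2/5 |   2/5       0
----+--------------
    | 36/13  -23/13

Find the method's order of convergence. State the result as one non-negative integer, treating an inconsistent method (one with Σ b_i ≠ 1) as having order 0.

1

b = (36/13, -23/13)
c = (0, 2/5)
Σ b_i: 36/13·1 + (-23/13)·1 = 1 ✓
b·c: (-23/13)·2/5 = -46/65 ≠ 1/2 ⇒ order 1.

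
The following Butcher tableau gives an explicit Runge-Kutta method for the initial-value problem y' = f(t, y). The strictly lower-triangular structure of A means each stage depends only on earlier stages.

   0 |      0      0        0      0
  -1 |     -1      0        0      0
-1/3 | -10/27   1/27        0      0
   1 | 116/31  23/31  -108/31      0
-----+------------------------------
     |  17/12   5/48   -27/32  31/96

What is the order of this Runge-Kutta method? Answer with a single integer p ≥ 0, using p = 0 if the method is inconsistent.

4

b = (17/12, 5/48, -27/32, 31/96)
c = (0, -1, -1/3, 1)
Ac = (0, 0, -1/27, 13/31)
Σ b_i: 17/12·1 + 5/48·1 + (-27/32)·1 + 31/96·1 = 1 ✓
b·c: 5/48·(-1) + (-27/32)·(-1/3) + 31/96·1 = 1/2 ✓
b·c²: 5/48·1 + (-27/32)·1/9 + 31/96·1 = 1/3 ✓
b·Ac: (-27/32)·(-1/27) + 31/96·13/31 = 1/6 ✓
b·c³: 5/48·(-1) + (-27/32)·(-1/27) + 31/96·1 = 1/4 ✓
b·(c∘Ac): (-27/32)·1/81 + 31/96·13/31 = 1/8 ✓
b·Ac²: (-27/32)·1/27 + 31/96·11/31 = 1/12 ✓
b·A²c: 31/96·4/31 = 1/24 ✓; 4 stages ⇒ order 4.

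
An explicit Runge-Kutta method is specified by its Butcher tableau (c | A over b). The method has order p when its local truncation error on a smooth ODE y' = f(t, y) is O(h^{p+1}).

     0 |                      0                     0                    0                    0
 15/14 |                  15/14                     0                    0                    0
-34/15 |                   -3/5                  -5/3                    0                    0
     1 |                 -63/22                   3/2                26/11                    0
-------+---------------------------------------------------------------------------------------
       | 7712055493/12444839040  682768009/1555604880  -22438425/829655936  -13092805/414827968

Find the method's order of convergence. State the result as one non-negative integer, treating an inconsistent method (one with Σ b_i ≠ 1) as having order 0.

b = (7712055493/12444839040, 682768009/1555604880, -22438425/829655936, -13092805/414827968)
c = (0, 15/14, -34/15, 1)
Ac = (0, 0, -25/14, -17327/4620)
Σ b_i: 7712055493/12444839040·1 + 682768009/1555604880·1 + (-22438425/829655936)·1 + (-13092805/414827968)·1 = 1 ✓
b·c: 682768009/1555604880·15/14 + (-22438425/829655936)·(-34/15) + (-13092805/414827968)·1 = 1/2 ✓
b·c²: 682768009/1555604880·225/196 + (-22438425/829655936)·1156/225 + (-13092805/414827968)·1 = 1/3 ✓
b·Ac: (-22438425/829655936)·(-25/14) + (-13092805/414827968)·(-17327/4620) = 1/6 ✓
b·c³: 682768009/1555604880·3375/2744 + (-22438425/829655936)·(-39304/3375) + (-13092805/414827968)·1 = 215146217887/261341619840 ≠ 1/4 ⇒ order 3.
b·(c∘Ac): (-22438425/829655936)·85/21 + (-13092805/414827968)·(-17327/4620) = 44311061/4977935616 ≠ 1/8
b·Ac²: (-22438425/829655936)·(-375/196) + (-13092805/414827968)·13452577/970200 = -25212062371/65335404960 ≠ 1/12
b·A²c: (-13092805/414827968)·(-325/77) = 386832875/2903795776 ≠ 1/24

3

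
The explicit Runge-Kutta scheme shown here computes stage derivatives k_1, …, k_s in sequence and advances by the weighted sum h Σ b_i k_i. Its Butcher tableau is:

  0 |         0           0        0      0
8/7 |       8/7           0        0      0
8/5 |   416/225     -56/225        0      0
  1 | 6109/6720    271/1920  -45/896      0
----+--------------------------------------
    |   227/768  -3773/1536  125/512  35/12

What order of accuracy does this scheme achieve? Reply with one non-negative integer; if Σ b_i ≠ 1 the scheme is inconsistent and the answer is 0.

4

b = (227/768, -3773/1536, 125/512, 35/12)
c = (0, 8/7, 8/5, 1)
Ac = (0, 0, -64/225, 17/210)
Σ b_i: 227/768·1 + (-3773/1536)·1 + 125/512·1 + 35/12·1 = 1 ✓
b·c: (-3773/1536)·8/7 + 125/512·8/5 + 35/12·1 = 1/2 ✓
b·c²: (-3773/1536)·64/49 + 125/512·64/25 + 35/12·1 = 1/3 ✓
b·Ac: 125/512·(-64/225) + 35/12·17/210 = 1/6 ✓
b·c³: (-3773/1536)·512/343 + 125/512·512/125 + 35/12·1 = 1/4 ✓
b·(c∘Ac): 125/512·(-512/1125) + 35/12·17/210 = 1/8 ✓
b·Ac²: 125/512·(-512/1575) + 35/12·41/735 = 1/12 ✓
b·A²c: 35/12·1/70 = 1/24 ✓; 4 stages ⇒ order 4.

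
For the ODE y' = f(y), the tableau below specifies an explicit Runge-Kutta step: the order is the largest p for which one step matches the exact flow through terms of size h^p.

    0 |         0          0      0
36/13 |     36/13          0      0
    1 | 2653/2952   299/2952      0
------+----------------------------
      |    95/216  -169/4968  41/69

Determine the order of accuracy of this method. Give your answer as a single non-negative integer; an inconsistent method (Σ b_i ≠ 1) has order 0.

3

b = (95/216, -169/4968, 41/69)
c = (0, 36/13, 1)
Ac = (0, 0, 23/82)
Σ b_i: 95/216·1 + (-169/4968)·1 + 41/69·1 = 1 ✓
b·c: (-169/4968)·36/13 + 41/69·1 = 1/2 ✓
b·c²: (-169/4968)·1296/169 + 41/69·1 = 1/3 ✓
b·Ac: 41/69·23/82 = 1/6 ✓; 3 stages ⇒ order 3.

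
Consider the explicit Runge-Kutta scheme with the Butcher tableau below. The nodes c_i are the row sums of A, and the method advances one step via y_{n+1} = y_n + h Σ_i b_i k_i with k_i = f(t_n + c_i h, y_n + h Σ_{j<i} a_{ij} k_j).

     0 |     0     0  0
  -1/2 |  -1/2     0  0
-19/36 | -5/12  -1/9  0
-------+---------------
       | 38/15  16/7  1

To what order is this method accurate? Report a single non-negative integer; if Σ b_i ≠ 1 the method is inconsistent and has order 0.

0

b = (38/15, 16/7, 1)
c = (0, -1/2, -19/36)
Ac = (0, 0, 1/18)
Σ b_i: 38/15·1 + 16/7·1 + 1·1 = 611/105 ≠ 1 ⇒ order 0.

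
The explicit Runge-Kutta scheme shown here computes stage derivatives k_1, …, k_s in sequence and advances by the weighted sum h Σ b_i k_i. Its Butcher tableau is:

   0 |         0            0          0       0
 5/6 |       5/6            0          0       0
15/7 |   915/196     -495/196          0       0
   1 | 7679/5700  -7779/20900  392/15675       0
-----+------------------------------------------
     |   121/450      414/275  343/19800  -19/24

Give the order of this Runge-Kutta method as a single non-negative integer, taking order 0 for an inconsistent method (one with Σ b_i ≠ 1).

4

b = (121/450, 414/275, 343/19800, -19/24)
c = (0, 5/6, 15/7, 1)
Ac = (0, 0, -825/392, -39/152)
Σ b_i: 121/450·1 + 414/275·1 + 343/19800·1 + (-19/24)·1 = 1 ✓
b·c: 414/275·5/6 + 343/19800·15/7 + (-19/24)·1 = 1/2 ✓
b·c²: 414/275·25/36 + 343/19800·225/49 + (-19/24)·1 = 1/3 ✓
b·Ac: 343/19800·(-825/392) + (-19/24)·(-39/152) = 1/6 ✓
b·c³: 414/275·125/216 + 343/19800·3375/343 + (-19/24)·1 = 1/4 ✓
b·(c∘Ac): 343/19800·(-12375/2744) + (-19/24)·(-39/152) = 1/8 ✓
b·Ac²: 343/19800·(-1375/784) + (-19/24)·(-131/912) = 1/12 ✓
b·A²c: (-19/24)·(-1/19) = 1/24 ✓; 4 stages ⇒ order 4.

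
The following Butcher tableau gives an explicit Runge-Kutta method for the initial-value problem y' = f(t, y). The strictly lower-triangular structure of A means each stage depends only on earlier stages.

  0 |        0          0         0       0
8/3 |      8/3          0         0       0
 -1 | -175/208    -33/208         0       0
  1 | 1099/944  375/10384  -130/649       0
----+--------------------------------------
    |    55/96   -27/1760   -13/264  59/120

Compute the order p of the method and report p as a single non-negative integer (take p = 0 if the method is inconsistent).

4

b = (55/96, -27/1760, -13/264, 59/120)
c = (0, 8/3, -1, 1)
Ac = (0, 0, -11/26, 35/118)
Σ b_i: 55/96·1 + (-27/1760)·1 + (-13/264)·1 + 59/120·1 = 1 ✓
b·c: (-27/1760)·8/3 + (-13/264)·(-1) + 59/120·1 = 1/2 ✓
b·c²: (-27/1760)·64/9 + (-13/264)·1 + 59/120·1 = 1/3 ✓
b·Ac: (-13/264)·(-11/26) + 59/120·35/118 = 1/6 ✓
b·c³: (-27/1760)·512/27 + (-13/264)·(-1) + 59/120·1 = 1/4 ✓
b·(c∘Ac): (-13/264)·11/26 + 59/120·35/118 = 1/8 ✓
b·Ac²: (-13/264)·(-44/39) + 59/120·10/177 = 1/12 ✓
b·A²c: 59/120·5/59 = 1/24 ✓; 4 stages ⇒ order 4.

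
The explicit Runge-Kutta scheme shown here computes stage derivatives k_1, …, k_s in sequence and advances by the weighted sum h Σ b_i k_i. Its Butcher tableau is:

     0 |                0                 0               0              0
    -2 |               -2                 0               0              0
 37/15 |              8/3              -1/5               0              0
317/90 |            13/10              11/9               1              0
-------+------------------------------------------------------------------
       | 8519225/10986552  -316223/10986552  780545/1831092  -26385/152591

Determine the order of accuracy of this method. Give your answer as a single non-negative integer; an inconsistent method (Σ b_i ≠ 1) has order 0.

b = (8519225/10986552, -316223/10986552, 780545/1831092, -26385/152591)
c = (0, -2, 37/15, 317/90)
Ac = (0, 0, 2/5, 1/45)
Σ b_i: 8519225/10986552·1 + (-316223/10986552)·1 + 780545/1831092·1 + (-26385/152591)·1 = 1 ✓
b·c: (-316223/10986552)·(-2) + 780545/1831092·37/15 + (-26385/152591)·317/90 = 1/2 ✓
b·c²: (-316223/10986552)·4 + 780545/1831092·1369/225 + (-26385/152591)·100489/8100 = 1/3 ✓
b·Ac: 780545/1831092·2/5 + (-26385/152591)·1/45 = 1/6 ✓
b·c³: (-316223/10986552)·(-8) + 780545/1831092·50653/3375 + (-26385/152591)·31855013/729000 = -1376205721/1483184520 ≠ 1/4 ⇒ order 3.
b·(c∘Ac): 780545/1831092·74/75 + (-26385/152591)·317/4050 = 8385248/20599785 ≠ 1/8
b·Ac²: 780545/1831092·(-4/5) + (-26385/152591)·823/75 = -5123516/2288865 ≠ 1/12
b·A²c: (-26385/152591)·2/5 = -10554/152591 ≠ 1/24

3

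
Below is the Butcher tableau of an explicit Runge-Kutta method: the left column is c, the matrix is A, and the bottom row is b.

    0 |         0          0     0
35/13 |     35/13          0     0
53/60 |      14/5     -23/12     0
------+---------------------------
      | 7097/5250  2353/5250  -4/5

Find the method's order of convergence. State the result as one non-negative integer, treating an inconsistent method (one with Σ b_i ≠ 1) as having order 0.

b = (7097/5250, 2353/5250, -4/5)
c = (0, 35/13, 53/60)
Ac = (0, 0, -805/156)
Σ b_i: 7097/5250·1 + 2353/5250·1 + (-4/5)·1 = 1 ✓
b·c: 2353/5250·35/13 + (-4/5)·53/60 = 1/2 ✓
b·c²: 2353/5250·1225/169 + (-4/5)·2809/3600 = 153533/58500 ≠ 1/3 ⇒ order 2.
b·Ac: (-4/5)·(-805/156) = 161/39 ≠ 1/6

2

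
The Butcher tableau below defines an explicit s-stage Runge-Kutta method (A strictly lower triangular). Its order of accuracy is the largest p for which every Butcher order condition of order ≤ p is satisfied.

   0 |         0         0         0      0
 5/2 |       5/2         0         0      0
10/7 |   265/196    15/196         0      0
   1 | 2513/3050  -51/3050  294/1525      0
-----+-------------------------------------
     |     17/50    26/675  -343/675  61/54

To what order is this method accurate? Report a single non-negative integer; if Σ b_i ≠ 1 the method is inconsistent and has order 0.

4

b = (17/50, 26/675, -343/675, 61/54)
c = (0, 5/2, 10/7, 1)
Ac = (0, 0, 75/392, 57/244)
Σ b_i: 17/50·1 + 26/675·1 + (-343/675)·1 + 61/54·1 = 1 ✓
b·c: 26/675·5/2 + (-343/675)·10/7 + 61/54·1 = 1/2 ✓
b·c²: 26/675·25/4 + (-343/675)·100/49 + 61/54·1 = 1/3 ✓
b·Ac: (-343/675)·75/392 + 61/54·57/244 = 1/6 ✓
b·c³: 26/675·125/8 + (-343/675)·1000/343 + 61/54·1 = 1/4 ✓
b·(c∘Ac): (-343/675)·375/1372 + 61/54·57/244 = 1/8 ✓
b·Ac²: (-343/675)·375/784 + 61/54·141/488 = 1/12 ✓
b·A²c: 61/54·9/244 = 1/24 ✓; 4 stages ⇒ order 4.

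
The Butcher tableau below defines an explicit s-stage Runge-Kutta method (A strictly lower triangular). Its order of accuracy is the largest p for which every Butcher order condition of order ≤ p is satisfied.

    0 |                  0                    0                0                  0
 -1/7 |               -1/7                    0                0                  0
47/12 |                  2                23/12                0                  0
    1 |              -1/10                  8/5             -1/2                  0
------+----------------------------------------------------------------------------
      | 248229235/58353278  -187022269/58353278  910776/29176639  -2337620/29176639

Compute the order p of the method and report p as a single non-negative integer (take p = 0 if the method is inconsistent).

3

b = (248229235/58353278, -187022269/58353278, 910776/29176639, -2337620/29176639)
c = (0, -1/7, 47/12, 1)
Ac = (0, 0, -23/84, -1837/840)
Σ b_i: 248229235/58353278·1 + (-187022269/58353278)·1 + 910776/29176639·1 + (-2337620/29176639)·1 = 1 ✓
b·c: (-187022269/58353278)·(-1/7) + 910776/29176639·47/12 + (-2337620/29176639)·1 = 1/2 ✓
b·c²: (-187022269/58353278)·1/49 + 910776/29176639·2209/144 + (-2337620/29176639)·1 = 1/3 ✓
b·Ac: 910776/29176639·(-23/84) + (-2337620/29176639)·(-1837/840) = 1/6 ✓
b·c³: (-187022269/58353278)·(-1/343) + 910776/29176639·103823/1728 + (-2337620/29176639)·1 = 26539096825/14705026056 ≠ 1/4 ⇒ order 3.
b·(c∘Ac): 910776/29176639·(-1081/1008) + (-2337620/29176639)·(-1837/840) = 12406252/87529917 ≠ 1/8
b·Ac²: 910776/29176639·23/588 + (-2337620/29176639)·(-538901/70560) = 9016139267/14705026056 ≠ 1/12
b·A²c: (-2337620/29176639)·23/168 = -13441315/1225418838 ≠ 1/24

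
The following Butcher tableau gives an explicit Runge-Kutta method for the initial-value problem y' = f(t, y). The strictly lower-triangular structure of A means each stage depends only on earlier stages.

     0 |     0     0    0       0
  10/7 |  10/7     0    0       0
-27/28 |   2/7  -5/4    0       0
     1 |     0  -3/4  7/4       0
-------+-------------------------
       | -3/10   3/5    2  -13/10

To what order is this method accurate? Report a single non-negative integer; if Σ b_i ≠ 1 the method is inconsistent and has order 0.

1

b = (-3/10, 3/5, 2, -13/10)
c = (0, 10/7, -27/28, 1)
Ac = (0, 0, -25/14, -309/112)
Σ b_i: (-3/10)·1 + 3/5·1 + 2·1 + (-13/10)·1 = 1 ✓
b·c: 3/5·10/7 + 2·(-27/28) + (-13/10)·1 = -83/35 ≠ 1/2 ⇒ order 1.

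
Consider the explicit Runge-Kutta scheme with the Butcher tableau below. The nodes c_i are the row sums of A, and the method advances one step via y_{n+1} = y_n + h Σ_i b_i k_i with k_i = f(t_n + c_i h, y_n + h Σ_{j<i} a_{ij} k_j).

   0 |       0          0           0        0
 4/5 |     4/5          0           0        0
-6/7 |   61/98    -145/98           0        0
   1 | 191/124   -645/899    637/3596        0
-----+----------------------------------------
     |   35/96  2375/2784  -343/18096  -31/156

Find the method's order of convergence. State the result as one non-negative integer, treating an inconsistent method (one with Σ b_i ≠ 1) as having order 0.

4

b = (35/96, 2375/2784, -343/18096, -31/156)
c = (0, 4/5, -6/7, 1)
Ac = (0, 0, -58/49, -45/62)
Σ b_i: 35/96·1 + 2375/2784·1 + (-343/18096)·1 + (-31/156)·1 = 1 ✓
b·c: 2375/2784·4/5 + (-343/18096)·(-6/7) + (-31/156)·1 = 1/2 ✓
b·c²: 2375/2784·16/25 + (-343/18096)·36/49 + (-31/156)·1 = 1/3 ✓
b·Ac: (-343/18096)·(-58/49) + (-31/156)·(-45/62) = 1/6 ✓
b·c³: 2375/2784·64/125 + (-343/18096)·(-216/343) + (-31/156)·1 = 1/4 ✓
b·(c∘Ac): (-343/18096)·348/343 + (-31/156)·(-45/62) = 1/8 ✓
b·Ac²: (-343/18096)·(-232/245) + (-31/156)·(-51/155) = 1/12 ✓
b·A²c: (-31/156)·(-13/62) = 1/24 ✓; 4 stages ⇒ order 4.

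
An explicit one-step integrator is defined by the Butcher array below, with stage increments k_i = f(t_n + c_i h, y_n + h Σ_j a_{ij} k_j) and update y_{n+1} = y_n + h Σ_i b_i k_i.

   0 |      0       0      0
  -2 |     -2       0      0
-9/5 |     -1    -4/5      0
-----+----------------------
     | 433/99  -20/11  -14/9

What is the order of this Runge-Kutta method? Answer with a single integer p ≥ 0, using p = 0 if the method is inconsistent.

b = (433/99, -20/11, -14/9)
c = (0, -2, -9/5)
Ac = (0, 0, 8/5)
Σ b_i: 433/99·1 + (-20/11)·1 + (-14/9)·1 = 1 ✓
b·c: (-20/11)·(-2) + (-14/9)·(-9/5) = 354/55 ≠ 1/2 ⇒ order 1.

1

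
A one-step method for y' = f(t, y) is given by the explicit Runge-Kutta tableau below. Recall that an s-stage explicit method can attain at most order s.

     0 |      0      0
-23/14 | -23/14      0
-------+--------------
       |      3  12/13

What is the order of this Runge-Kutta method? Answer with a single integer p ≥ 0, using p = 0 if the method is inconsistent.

b = (3, 12/13)
c = (0, -23/14)
Σ b_i: 3·1 + 12/13·1 = 51/13 ≠ 1 ⇒ order 0.

0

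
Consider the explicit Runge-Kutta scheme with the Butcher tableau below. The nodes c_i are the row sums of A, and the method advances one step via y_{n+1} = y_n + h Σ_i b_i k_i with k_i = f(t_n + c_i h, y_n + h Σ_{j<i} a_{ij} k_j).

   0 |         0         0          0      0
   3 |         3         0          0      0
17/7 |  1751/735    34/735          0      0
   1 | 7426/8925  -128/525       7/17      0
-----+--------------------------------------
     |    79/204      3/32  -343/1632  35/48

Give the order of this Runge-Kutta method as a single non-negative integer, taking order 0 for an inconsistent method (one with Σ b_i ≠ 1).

b = (79/204, 3/32, -343/1632, 35/48)
c = (0, 3, 17/7, 1)
Ac = (0, 0, 34/245, 47/175)
Σ b_i: 79/204·1 + 3/32·1 + (-343/1632)·1 + 35/48·1 = 1 ✓
b·c: 3/32·3 + (-343/1632)·17/7 + 35/48·1 = 1/2 ✓
b·c²: 3/32·9 + (-343/1632)·289/49 + 35/48·1 = 1/3 ✓
b·Ac: (-343/1632)·34/245 + 35/48·47/175 = 1/6 ✓
b·c³: 3/32·27 + (-343/1632)·4913/343 + 35/48·1 = 1/4 ✓
b·(c∘Ac): (-343/1632)·578/1715 + 35/48·47/175 = 1/8 ✓
b·Ac²: (-343/1632)·102/245 + 35/48·41/175 = 1/12 ✓
b·A²c: 35/48·2/35 = 1/24 ✓; 4 stages ⇒ order 4.

4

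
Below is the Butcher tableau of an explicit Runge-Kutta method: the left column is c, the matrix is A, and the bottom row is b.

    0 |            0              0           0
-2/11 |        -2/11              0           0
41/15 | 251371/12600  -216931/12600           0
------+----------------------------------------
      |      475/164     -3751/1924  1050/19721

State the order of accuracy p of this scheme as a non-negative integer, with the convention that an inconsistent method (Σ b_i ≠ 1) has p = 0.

3

b = (475/164, -3751/1924, 1050/19721)
c = (0, -2/11, 41/15)
Ac = (0, 0, 19721/6300)
Σ b_i: 475/164·1 + (-3751/1924)·1 + 1050/19721·1 = 1 ✓
b·c: (-3751/1924)·(-2/11) + 1050/19721·41/15 = 1/2 ✓
b·c²: (-3751/1924)·4/121 + 1050/19721·1681/225 = 1/3 ✓
b·Ac: 1050/19721·19721/6300 = 1/6 ✓; 3 stages ⇒ order 3.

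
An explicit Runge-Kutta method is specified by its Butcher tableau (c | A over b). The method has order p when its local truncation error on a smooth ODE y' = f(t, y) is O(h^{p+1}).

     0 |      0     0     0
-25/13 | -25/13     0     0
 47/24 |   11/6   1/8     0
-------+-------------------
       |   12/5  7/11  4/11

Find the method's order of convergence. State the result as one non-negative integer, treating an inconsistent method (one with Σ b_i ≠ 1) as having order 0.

b = (12/5, 7/11, 4/11)
c = (0, -25/13, 47/24)
Ac = (0, 0, -25/104)
Σ b_i: 12/5·1 + 7/11·1 + 4/11·1 = 17/5 ≠ 1 ⇒ order 0.

0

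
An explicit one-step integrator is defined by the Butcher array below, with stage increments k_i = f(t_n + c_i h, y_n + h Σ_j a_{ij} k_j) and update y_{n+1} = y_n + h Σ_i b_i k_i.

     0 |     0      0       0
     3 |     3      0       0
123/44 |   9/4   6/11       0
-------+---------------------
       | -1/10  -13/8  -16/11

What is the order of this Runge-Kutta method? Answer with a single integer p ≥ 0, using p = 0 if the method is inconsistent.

0

b = (-1/10, -13/8, -16/11)
c = (0, 3, 123/44)
Ac = (0, 0, 18/11)
Σ b_i: (-1/10)·1 + (-13/8)·1 + (-16/11)·1 = -1399/440 ≠ 1 ⇒ order 0.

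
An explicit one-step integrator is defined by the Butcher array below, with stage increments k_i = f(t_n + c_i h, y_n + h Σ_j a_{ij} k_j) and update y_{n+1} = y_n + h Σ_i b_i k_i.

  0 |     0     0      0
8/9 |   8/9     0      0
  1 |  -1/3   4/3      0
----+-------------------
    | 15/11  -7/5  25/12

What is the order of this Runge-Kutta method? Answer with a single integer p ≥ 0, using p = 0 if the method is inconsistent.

0

b = (15/11, -7/5, 25/12)
c = (0, 8/9, 1)
Ac = (0, 0, 32/27)
Σ b_i: 15/11·1 + (-7/5)·1 + 25/12·1 = 1351/660 ≠ 1 ⇒ order 0.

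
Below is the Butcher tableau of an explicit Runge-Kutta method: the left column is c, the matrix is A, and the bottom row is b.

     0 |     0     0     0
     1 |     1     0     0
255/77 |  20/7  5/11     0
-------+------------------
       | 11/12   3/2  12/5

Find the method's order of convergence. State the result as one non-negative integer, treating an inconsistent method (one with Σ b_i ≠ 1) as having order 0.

b = (11/12, 3/2, 12/5)
c = (0, 1, 255/77)
Ac = (0, 0, 5/11)
Σ b_i: 11/12·1 + 3/2·1 + 12/5·1 = 289/60 ≠ 1 ⇒ order 0.

0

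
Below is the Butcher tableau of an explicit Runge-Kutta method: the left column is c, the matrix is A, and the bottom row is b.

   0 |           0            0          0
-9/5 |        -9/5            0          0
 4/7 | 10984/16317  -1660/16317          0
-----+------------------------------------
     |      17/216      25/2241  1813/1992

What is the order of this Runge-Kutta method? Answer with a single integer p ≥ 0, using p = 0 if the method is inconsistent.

3

b = (17/216, 25/2241, 1813/1992)
c = (0, -9/5, 4/7)
Ac = (0, 0, 332/1813)
Σ b_i: 17/216·1 + 25/2241·1 + 1813/1992·1 = 1 ✓
b·c: 25/2241·(-9/5) + 1813/1992·4/7 = 1/2 ✓
b·c²: 25/2241·81/25 + 1813/1992·16/49 = 1/3 ✓
b·Ac: 1813/1992·332/1813 = 1/6 ✓; 3 stages ⇒ order 3.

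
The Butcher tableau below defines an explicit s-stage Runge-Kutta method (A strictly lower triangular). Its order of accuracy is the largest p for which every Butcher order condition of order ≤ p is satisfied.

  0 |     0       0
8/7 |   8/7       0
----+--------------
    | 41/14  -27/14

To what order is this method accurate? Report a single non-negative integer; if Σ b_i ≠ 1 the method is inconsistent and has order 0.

1

b = (41/14, -27/14)
c = (0, 8/7)
Σ b_i: 41/14·1 + (-27/14)·1 = 1 ✓
b·c: (-27/14)·8/7 = -108/49 ≠ 1/2 ⇒ order 1.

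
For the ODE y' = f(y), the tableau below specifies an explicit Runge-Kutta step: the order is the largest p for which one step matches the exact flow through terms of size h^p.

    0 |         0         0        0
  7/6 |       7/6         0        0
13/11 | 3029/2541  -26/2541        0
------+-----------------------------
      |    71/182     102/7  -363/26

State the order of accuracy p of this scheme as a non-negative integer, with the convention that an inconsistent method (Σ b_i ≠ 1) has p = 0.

3

b = (71/182, 102/7, -363/26)
c = (0, 7/6, 13/11)
Ac = (0, 0, -13/1089)
Σ b_i: 71/182·1 + 102/7·1 + (-363/26)·1 = 1 ✓
b·c: 102/7·7/6 + (-363/26)·13/11 = 1/2 ✓
b·c²: 102/7·49/36 + (-363/26)·169/121 = 1/3 ✓
b·Ac: (-363/26)·(-13/1089) = 1/6 ✓; 3 stages ⇒ order 3.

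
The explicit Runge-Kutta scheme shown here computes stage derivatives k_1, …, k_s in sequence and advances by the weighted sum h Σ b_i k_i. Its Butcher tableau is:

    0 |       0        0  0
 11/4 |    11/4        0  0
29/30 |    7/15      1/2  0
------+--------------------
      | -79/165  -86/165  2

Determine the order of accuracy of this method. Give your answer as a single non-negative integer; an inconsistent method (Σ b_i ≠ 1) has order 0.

2

b = (-79/165, -86/165, 2)
c = (0, 11/4, 29/30)
Ac = (0, 0, 11/8)
Σ b_i: (-79/165)·1 + (-86/165)·1 + 2·1 = 1 ✓
b·c: (-86/165)·11/4 + 2·29/30 = 1/2 ✓
b·c²: (-86/165)·121/16 + 2·841/900 = -3731/1800 ≠ 1/3 ⇒ order 2.
b·Ac: 2·11/8 = 11/4 ≠ 1/6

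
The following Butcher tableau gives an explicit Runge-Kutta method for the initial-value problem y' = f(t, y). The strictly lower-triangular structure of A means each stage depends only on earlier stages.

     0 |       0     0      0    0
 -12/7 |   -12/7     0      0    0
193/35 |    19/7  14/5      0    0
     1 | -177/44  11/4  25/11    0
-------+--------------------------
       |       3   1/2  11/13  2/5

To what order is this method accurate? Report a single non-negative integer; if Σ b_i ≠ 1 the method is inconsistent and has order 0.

b = (3, 1/2, 11/13, 2/5)
c = (0, -12/7, 193/35, 1)
Ac = (0, 0, -24/5, 86/11)
Σ b_i: 3·1 + 1/2·1 + 11/13·1 + 2/5·1 = 617/130 ≠ 1 ⇒ order 0.

0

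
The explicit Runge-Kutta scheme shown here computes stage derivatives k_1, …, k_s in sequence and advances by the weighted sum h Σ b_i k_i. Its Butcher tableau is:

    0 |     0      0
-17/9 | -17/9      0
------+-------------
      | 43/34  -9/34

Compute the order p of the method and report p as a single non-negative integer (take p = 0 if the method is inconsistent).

2

b = (43/34, -9/34)
c = (0, -17/9)
Σ b_i: 43/34·1 + (-9/34)·1 = 1 ✓
b·c: (-9/34)·(-17/9) = 1/2 ✓; 2 stages ⇒ order 2.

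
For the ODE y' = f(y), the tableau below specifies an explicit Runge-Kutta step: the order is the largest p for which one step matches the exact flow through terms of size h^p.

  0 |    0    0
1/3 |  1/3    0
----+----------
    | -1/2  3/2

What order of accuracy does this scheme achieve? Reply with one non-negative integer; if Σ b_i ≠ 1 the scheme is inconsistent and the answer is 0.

b = (-1/2, 3/2)
c = (0, 1/3)
Σ b_i: (-1/2)·1 + 3/2·1 = 1 ✓
b·c: 3/2·1/3 = 1/2 ✓; 2 stages ⇒ order 2.

2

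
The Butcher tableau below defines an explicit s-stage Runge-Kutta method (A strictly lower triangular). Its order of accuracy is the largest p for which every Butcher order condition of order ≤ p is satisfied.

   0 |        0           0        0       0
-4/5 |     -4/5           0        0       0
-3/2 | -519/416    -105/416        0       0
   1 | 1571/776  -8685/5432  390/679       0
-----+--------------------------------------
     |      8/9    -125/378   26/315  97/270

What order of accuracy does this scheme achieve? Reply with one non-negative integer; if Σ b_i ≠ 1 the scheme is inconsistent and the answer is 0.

4

b = (8/9, -125/378, 26/315, 97/270)
c = (0, -4/5, -3/2, 1)
Ac = (0, 0, 21/104, 81/194)
Σ b_i: 8/9·1 + (-125/378)·1 + 26/315·1 + 97/270·1 = 1 ✓
b·c: (-125/378)·(-4/5) + 26/315·(-3/2) + 97/270·1 = 1/2 ✓
b·c²: (-125/378)·16/25 + 26/315·9/4 + 97/270·1 = 1/3 ✓
b·Ac: 26/315·21/104 + 97/270·81/194 = 1/6 ✓
b·c³: (-125/378)·(-64/125) + 26/315·(-27/8) + 97/270·1 = 1/4 ✓
b·(c∘Ac): 26/315·(-63/208) + 97/270·81/194 = 1/8 ✓
b·Ac²: 26/315·(-21/130) + 97/270·261/970 = 1/12 ✓
b·A²c: 97/270·45/388 = 1/24 ✓; 4 stages ⇒ order 4.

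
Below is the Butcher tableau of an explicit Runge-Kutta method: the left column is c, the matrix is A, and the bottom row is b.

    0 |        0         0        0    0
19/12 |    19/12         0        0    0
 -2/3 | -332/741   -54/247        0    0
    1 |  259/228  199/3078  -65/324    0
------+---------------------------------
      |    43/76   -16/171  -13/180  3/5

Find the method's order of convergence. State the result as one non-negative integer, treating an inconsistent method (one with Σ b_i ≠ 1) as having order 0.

4

b = (43/76, -16/171, -13/180, 3/5)
c = (0, 19/12, -2/3, 1)
Ac = (0, 0, -9/26, 17/72)
Σ b_i: 43/76·1 + (-16/171)·1 + (-13/180)·1 + 3/5·1 = 1 ✓
b·c: (-16/171)·19/12 + (-13/180)·(-2/3) + 3/5·1 = 1/2 ✓
b·c²: (-16/171)·361/144 + (-13/180)·4/9 + 3/5·1 = 1/3 ✓
b·Ac: (-13/180)·(-9/26) + 3/5·17/72 = 1/6 ✓
b·c³: (-16/171)·6859/1728 + (-13/180)·(-8/27) + 3/5·1 = 1/4 ✓
b·(c∘Ac): (-13/180)·3/13 + 3/5·17/72 = 1/8 ✓
b·Ac²: (-13/180)·(-57/104) + 3/5·7/96 = 1/12 ✓
b·A²c: 3/5·5/72 = 1/24 ✓; 4 stages ⇒ order 4.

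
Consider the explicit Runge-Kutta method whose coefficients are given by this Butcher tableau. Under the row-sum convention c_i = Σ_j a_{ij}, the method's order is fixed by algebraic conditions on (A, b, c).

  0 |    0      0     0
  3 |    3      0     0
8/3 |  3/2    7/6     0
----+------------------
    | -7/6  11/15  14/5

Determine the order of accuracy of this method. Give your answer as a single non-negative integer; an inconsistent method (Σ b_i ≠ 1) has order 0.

b = (-7/6, 11/15, 14/5)
c = (0, 3, 8/3)
Ac = (0, 0, 7/2)
Σ b_i: (-7/6)·1 + 11/15·1 + 14/5·1 = 71/30 ≠ 1 ⇒ order 0.

0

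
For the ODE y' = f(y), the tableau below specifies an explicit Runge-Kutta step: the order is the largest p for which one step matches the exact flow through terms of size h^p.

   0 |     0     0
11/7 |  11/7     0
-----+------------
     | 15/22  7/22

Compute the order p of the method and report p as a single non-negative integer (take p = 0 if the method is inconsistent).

2

b = (15/22, 7/22)
c = (0, 11/7)
Σ b_i: 15/22·1 + 7/22·1 = 1 ✓
b·c: 7/22·11/7 = 1/2 ✓; 2 stages ⇒ order 2.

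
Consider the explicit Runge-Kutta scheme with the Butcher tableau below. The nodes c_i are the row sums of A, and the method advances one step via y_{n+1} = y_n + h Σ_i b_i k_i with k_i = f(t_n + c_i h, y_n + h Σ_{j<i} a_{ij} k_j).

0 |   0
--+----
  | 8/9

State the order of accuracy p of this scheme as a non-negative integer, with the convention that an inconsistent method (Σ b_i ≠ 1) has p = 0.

0

b = (8/9)
c = (0)
Σ b_i: 8/9·1 = 8/9 ≠ 1 ⇒ order 0.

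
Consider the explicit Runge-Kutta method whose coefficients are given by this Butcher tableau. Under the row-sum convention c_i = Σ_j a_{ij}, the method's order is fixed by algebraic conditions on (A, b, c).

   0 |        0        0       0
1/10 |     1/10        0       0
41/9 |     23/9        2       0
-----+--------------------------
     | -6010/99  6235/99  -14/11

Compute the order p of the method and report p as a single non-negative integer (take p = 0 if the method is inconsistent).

b = (-6010/99, 6235/99, -14/11)
c = (0, 1/10, 41/9)
Ac = (0, 0, 1/5)
Σ b_i: (-6010/99)·1 + 6235/99·1 + (-14/11)·1 = 1 ✓
b·c: 6235/99·1/10 + (-14/11)·41/9 = 1/2 ✓
b·c²: 6235/99·1/100 + (-14/11)·1681/81 = -459457/17820 ≠ 1/3 ⇒ order 2.
b·Ac: (-14/11)·1/5 = -14/55 ≠ 1/6

2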